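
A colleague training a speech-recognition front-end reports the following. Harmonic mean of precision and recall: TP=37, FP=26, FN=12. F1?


Precision = 37/63 = 0.5873
Recall = 37/49 = 0.7551
F1 = 2·P·R/(P+R) = 2·TP/(2·TP+FP+FN) = 74/(74+26+12) = 74/112 = 0.6607

0.6607


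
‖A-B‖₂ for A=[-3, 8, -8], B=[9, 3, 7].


d = √((-3-9)² + (8-3)² + (-8-7)²)
  = √(144 + 25 + 225)
  = √394 = 19.8494

19.8494


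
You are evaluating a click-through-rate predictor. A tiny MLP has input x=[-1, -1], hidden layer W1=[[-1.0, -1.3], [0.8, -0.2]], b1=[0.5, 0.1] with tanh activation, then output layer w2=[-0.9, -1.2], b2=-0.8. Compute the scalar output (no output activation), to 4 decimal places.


z1[0] = (-1.0)·(-1) + (-1.3)·(-1) + 0.5 = 2.8
z1[1] = (0.8)·(-1) + (-0.2)·(-1) + 0.1 = -0.5
h = tanh(z1) = [0.9926, -0.4621]
output = (-0.9)·(0.9926) + (-1.2)·(-0.4621) - 0.8 = -1.1388

-1.1388


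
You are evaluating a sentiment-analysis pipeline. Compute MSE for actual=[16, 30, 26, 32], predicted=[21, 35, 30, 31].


Squared errors: (16-21)²=25, (30-35)²=25, (26-30)²=16, (32-31)²=1
Sum = 67
MSE = 67/4 = 67/4

67/4


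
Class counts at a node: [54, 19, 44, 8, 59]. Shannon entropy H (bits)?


Probabilities: [54/184, 19/184, 44/184, 8/184, 59/184] ≈ [0.2935, 0.1033, 0.2391, 0.0435, 0.3207]
H = -((54/184)·log₂(54/184) + (19/184)·log₂(19/184) + (44/184)·log₂(44/184) + (8/184)·log₂(8/184) + (59/184)·log₂(59/184))
  = 2.0737 bits

2.0737 bits


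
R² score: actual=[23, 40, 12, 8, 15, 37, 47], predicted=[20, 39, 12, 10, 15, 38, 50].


ȳ = 26
SS_res = Σ(y-ŷ)² = 24
SS_tot = Σ(y-ȳ)² = 1408
R² = 1 - SS_res/SS_tot = 1 - 0.017 = 0.983

0.983


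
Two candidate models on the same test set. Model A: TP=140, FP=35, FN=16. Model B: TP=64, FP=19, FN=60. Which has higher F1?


Model A: P=140/175=0.8, R=140/156=0.8974, F1=2PR/(P+R)=2TP/(2TP+FP+FN)=280/331=0.8459
Model B: P=64/83=0.7711, R=64/124=0.5161, F1=2PR/(P+R)=2TP/(2TP+FP+FN)=128/207=0.6184
0.8459 > 0.6184 → Model A

Model A


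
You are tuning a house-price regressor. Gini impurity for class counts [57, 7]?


Probabilities: [57/64, 7/64] ≈ [0.8906, 0.1094]
Σpᵢ² = (3249 + 49)/64² = 3298/4096
Gini = 1 - Σpᵢ² = 1 - 3298/4096 = 0.1948

0.1948


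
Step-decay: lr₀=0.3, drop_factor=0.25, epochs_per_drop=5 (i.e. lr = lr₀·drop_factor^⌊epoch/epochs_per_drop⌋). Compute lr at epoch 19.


n_drops = ⌊19/5⌋ = 3
lr = 0.3·0.25^3 = 0.3·0.015625 = 0.0046875

0.0046875


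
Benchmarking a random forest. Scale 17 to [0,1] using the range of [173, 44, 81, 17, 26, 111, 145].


min=17, max=173
(17-17)/(173-17) = 0/156 = 0.0

0.0


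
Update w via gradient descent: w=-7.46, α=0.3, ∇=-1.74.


w_new = w - α·∇
= -7.46 - 0.3·-1.74
= -7.46 + 0.522
= -6.938

-6.938


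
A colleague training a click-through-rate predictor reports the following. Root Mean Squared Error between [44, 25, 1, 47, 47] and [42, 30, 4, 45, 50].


MSE = 51/5 = 10.2
RMSE = √(51/5) = 3.1937

3.1937


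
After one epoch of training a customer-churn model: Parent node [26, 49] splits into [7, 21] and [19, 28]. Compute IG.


Parent = [26, 49], H_parent = 0.9311
H_left = 0.8113 (n=28), H_right = 0.9734 (n=47)
H_children = (28/75)·0.8113 + (47/75)·0.9734 = 0.9129
IG = 0.9311 - 0.9129 = 0.0182

0.0182


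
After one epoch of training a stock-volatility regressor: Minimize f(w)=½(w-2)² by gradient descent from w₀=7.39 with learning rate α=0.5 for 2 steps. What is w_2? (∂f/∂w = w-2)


step 1: grad = 7.39-2 = 5.39; w = 7.39 - 0.5·(5.39) = 4.695
step 2: grad = 4.695-2 = 2.695; w = 4.695 - 0.5·(2.695) = 3.3475

3.3475


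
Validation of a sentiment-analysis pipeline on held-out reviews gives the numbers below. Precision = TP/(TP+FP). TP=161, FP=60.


Precision = TP/(TP+FP)
= 161/(161+60)
= 161/221 = 72.85%

72.85%


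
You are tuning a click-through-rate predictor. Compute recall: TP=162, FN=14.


Recall = TP/(TP+FN)
= 162/(162+14)
= 162/176 = 92.05%

92.05%


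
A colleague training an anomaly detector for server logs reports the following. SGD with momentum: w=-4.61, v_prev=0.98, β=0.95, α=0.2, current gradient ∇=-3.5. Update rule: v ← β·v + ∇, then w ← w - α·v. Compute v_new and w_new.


v_new = 0.95·0.98 - 3.5 = 0.931 - 3.5 = -2.569
w_new = -4.61 - 0.2·-2.569 = -4.61 + 0.5138 = -4.0962

v_new=-2.569, w_new=-4.0962


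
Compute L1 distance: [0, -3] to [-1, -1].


d = |0+ 1| + |-3+ 1|
  = 1 + 2
  = 3

3


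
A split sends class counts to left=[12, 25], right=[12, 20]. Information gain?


Parent = [24, 45], H_parent = 0.9321
H_left = 0.909 (n=37), H_right = 0.9544 (n=32)
H_children = (37/69)·0.909 + (32/69)·0.9544 = 0.9301
IG = 0.9321 - 0.9301 = 0.002

0.002


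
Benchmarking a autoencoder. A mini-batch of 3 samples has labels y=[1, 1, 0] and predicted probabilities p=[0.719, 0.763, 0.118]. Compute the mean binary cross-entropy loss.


L[0] = -ln(0.719) = 0.3299
L[1] = -ln(0.763) = 0.2705
L[2] = -ln(1-0.118) = -ln(0.882) = 0.1256
mean = (0.3299 + 0.2705 + 0.1256)/3 = 0.242

0.242


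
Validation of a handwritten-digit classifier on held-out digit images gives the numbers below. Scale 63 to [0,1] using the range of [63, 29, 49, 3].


min=3, max=63
(63-3)/(63-3) = 60/60 = 1.0

1.0


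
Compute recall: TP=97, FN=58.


Recall = TP/(TP+FN)
= 97/(97+58)
= 97/155 = 62.58%

62.58%


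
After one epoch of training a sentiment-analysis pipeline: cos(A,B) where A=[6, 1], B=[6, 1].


A·B = 6·6 + 1·1 = 37
‖A‖ = √37 = 6.0828, ‖B‖ = √37 = 6.0828
cos = 37/(√37·√37) = 37/√1369 = 1.0

1.0


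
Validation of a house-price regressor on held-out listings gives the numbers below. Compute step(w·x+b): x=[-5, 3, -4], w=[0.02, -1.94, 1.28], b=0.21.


z = (-5)·(0.02) + (3)·(-1.94) + (-4)·(1.28) + 0.21
  = -10.83
step(z) = 0 (z<0)

0


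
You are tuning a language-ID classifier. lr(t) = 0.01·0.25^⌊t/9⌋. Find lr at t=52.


n_drops = ⌊52/9⌋ = 5
lr = 0.01·0.25^5 = 0.01·0.0009765625 = 0.000009765625

0.000009765625


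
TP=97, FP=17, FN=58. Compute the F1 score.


Precision = 97/114 = 0.8509
Recall = 97/155 = 0.6258
F1 = 2·P·R/(P+R) = 2·TP/(2·TP+FP+FN) = 194/(194+17+58) = 194/269 = 0.7212

0.7212


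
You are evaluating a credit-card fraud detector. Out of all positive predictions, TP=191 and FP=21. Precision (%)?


Precision = TP/(TP+FP)
= 191/(191+21)
= 191/212 = 90.09%

90.09%


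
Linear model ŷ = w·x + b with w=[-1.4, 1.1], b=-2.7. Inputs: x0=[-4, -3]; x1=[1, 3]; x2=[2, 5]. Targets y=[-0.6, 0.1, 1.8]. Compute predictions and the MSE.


ŷ0 = (-1.4)·(-4) + (1.1)·(-3) - 2.7 = -0.4
ŷ1 = (-1.4)·(1) + (1.1)·(3) - 2.7 = -0.8
ŷ2 = (-1.4)·(2) + (1.1)·(5) - 2.7 = 0.0
errors² = [0.04, 0.81, 3.24]
MSE = 4.0900/3 = 1.3633

1.3633


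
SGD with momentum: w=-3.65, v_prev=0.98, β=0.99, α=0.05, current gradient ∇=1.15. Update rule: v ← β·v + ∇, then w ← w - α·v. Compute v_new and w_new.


v_new = 0.99·0.98 + 1.15 = 0.9702 + 1.15 = 2.1202
w_new = -3.65 - 0.05·2.1202 = -3.65 - 0.10601 = -3.75601

v_new=2.1202, w_new=-3.75601


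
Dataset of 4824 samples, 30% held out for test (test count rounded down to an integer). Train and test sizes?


Test = ⌊4824·30/100⌋ = 1447
Train = 4824 - 1447 = 3377

Train: 3377, Test: 1447


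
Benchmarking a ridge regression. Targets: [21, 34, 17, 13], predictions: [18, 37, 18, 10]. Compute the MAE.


Absolute errors: |21-18|=3, |34-37|=3, |17-18|=1, |13-10|=3
Sum = 10
MAE = 10/4 = 5/2

5/2


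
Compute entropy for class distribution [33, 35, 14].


Probabilities: [33/82, 35/82, 14/82] ≈ [0.4024, 0.4268, 0.1707]
H = -((33/82)·log₂(33/82) + (35/82)·log₂(35/82) + (14/82)·log₂(14/82))
  = 1.4881 bits

1.4881 bits


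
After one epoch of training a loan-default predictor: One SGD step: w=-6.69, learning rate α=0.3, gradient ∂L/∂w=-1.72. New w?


w_new = w - α·∇
= -6.69 - 0.3·-1.72
= -6.69 + 0.516
= -6.174

-6.174


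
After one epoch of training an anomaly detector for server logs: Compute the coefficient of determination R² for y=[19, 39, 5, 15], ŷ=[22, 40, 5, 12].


ȳ = 19.5
SS_res = Σ(y-ŷ)² = 19
SS_tot = Σ(y-ȳ)² = 611
R² = 1 - SS_res/SS_tot = 1 - 0.0311 = 0.9689

0.9689


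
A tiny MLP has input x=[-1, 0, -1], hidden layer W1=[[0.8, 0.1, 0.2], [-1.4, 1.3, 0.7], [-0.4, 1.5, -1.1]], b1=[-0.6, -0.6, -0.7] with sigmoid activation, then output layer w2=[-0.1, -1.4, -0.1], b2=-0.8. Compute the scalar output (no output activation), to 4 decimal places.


z1[0] = (0.8)·(-1) + (0.1)·(0) + (0.2)·(-1) - 0.6 = -1.6
z1[1] = (-1.4)·(-1) + (1.3)·(0) + (0.7)·(-1) - 0.6 = 0.1
z1[2] = (-0.4)·(-1) + (1.5)·(0) + (-1.1)·(-1) - 0.7 = 0.8
h = sigmoid(z1) = [0.168, 0.525, 0.69]
output = (-0.1)·(0.168) + (-1.4)·(0.525) + (-0.1)·(0.69) - 0.8 = -1.6208

-1.6208


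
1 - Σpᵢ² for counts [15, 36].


Probabilities: [15/51, 36/51] ≈ [0.2941, 0.7059]
Σpᵢ² = (225 + 1296)/51² = 1521/2601
Gini = 1 - Σpᵢ² = 1 - 1521/2601 = 0.4152

0.4152


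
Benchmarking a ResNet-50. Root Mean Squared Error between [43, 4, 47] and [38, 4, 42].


MSE = 50/3 = 16.6667
RMSE = √(50/3) = 4.0825

4.0825


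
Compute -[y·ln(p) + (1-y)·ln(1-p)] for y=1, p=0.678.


BCE = -[y·ln(p) + (1-y)·ln(1-p)]
= -1·ln(0.678) - 0
= -ln(0.678) = 0.3886

0.3886


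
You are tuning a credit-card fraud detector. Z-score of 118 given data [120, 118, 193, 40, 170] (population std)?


μ = 128.2, σ = 52.7196
z = (118 - 128.2)/52.7196 = -0.1935

-0.1935


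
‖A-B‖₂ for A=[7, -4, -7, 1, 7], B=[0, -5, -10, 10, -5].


d = √((7-0)² + (-4+ 5)² + (-7+ 10)² + (1-10)² + (7+ 5)²)
  = √(49 + 1 + 9 + 81 + 144)
  = √284 = 16.8523

16.8523


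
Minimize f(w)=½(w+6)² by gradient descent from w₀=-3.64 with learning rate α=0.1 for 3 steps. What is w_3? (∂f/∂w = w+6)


step 1: grad = -3.64+6 = 2.36; w = -3.64 - 0.1·(2.36) = -3.876
step 2: grad = -3.876+6 = 2.124; w = -3.876 - 0.1·(2.124) = -4.0884
step 3: grad = -4.0884+6 = 1.9116; w = -4.0884 - 0.1·(1.9116) = -4.27956

-4.27956


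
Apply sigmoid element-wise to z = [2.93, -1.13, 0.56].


σ(2.93) = 1/(1+e^-2.93) = 0.9493
σ(-1.13) = 1/(1+e^1.13) = 0.2442
σ(0.56) = 1/(1+e^-0.56) = 0.6365
result = [0.9493, 0.2442, 0.6365]

[0.9493, 0.2442, 0.6365]


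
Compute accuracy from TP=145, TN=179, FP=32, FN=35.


Accuracy = (TP+TN)/(TP+TN+FP+FN)
= (145+179)/(391)
= 324/391 = 82.86%

82.86%


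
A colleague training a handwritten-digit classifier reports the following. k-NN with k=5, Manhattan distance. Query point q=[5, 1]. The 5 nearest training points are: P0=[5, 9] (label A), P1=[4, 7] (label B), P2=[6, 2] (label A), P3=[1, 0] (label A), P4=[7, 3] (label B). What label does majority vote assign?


d(q,P0) = 8  (label A)
d(q,P1) = 7  (label B)
d(q,P2) = 2  (label A)
d(q,P3) = 5  (label A)
d(q,P4) = 4  (label B)
Votes: A=3, B=2
Majority → A

A


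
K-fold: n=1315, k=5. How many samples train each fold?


Fold size = 1315/5 = 263
Training per fold = 1315 - 263 = 1052

1052


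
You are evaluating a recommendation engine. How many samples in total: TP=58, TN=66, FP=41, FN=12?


Total = TP + TN + FP + FN
= 58 + 66 + 41 + 12
= 177
(Predicted positive: 99, predicted negative: 78)

177


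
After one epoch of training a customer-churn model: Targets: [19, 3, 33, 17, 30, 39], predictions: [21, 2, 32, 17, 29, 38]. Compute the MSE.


Squared errors: (19-21)²=4, (3-2)²=1, (33-32)²=1, (17-17)²=0, (30-29)²=1, (39-38)²=1
Sum = 8
MSE = 8/6 = 4/3

4/3


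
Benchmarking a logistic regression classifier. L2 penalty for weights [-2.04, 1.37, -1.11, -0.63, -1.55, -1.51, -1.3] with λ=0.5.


‖w‖₂² = (-2.04)² + (1.37)² + (-1.11)² + (-0.63)² + (-1.55)² + (-1.51)² + (-1.3)²
     = 4.1616 + 1.8769 + 1.2321 + 0.3969 + 2.4025 + 2.2801 + 1.69
     = 14.0401
λ·‖w‖₂² = 0.5·14.0401 = 7.02005

7.02005


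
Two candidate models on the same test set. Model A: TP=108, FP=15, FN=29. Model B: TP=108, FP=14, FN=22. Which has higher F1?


Model A: P=108/123=0.878, R=108/137=0.7883, F1=2PR/(P+R)=2TP/(2TP+FP+FN)=216/260=0.8308
Model B: P=108/122=0.8852, R=108/130=0.8308, F1=2PR/(P+R)=2TP/(2TP+FP+FN)=216/252=0.8571
0.8308 < 0.8571 → Model B

Model B


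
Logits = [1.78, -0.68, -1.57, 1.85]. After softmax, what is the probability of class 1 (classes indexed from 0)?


Exponentials: e^1.78=5.9299, e^-0.68=0.5066, e^-1.57=0.208, e^1.85=6.3598
Sum = 13.0043
Softmax = [0.456, 0.039, 0.016, 0.4891]
p[1] = 0.5066/13.0043 = 0.039

0.039


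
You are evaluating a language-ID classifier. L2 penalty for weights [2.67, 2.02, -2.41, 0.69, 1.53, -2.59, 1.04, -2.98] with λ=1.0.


‖w‖₂² = (2.67)² + (2.02)² + (-2.41)² + (0.69)² + (1.53)² + (-2.59)² + (1.04)² + (-2.98)²
     = 7.1289 + 4.0804 + 5.8081 + 0.4761 + 2.3409 + 6.7081 + 1.0816 + 8.8804
     = 36.5045
λ·‖w‖₂² = 1.0·36.5045 = 36.5045

36.5045


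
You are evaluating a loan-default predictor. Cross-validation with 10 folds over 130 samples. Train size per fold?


Fold size = 130/10 = 13
Training per fold = 130 - 13 = 117

117


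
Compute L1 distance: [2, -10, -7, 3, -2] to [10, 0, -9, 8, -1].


d = |2-10| + |-10-0| + |-7+ 9| + |3-8| + |-2+ 1|
  = 8 + 10 + 2 + 5 + 1
  = 26

26


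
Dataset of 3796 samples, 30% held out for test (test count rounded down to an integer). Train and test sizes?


Test = ⌊3796·30/100⌋ = 1138
Train = 3796 - 1138 = 2658

Train: 2658, Test: 1138


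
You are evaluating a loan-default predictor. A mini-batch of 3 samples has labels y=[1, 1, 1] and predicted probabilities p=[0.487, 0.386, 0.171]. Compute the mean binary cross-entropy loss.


L[0] = -ln(0.487) = 0.7195
L[1] = -ln(0.386) = 0.9519
L[2] = -ln(0.171) = 1.7661
mean = (0.7195 + 0.9519 + 1.7661)/3 = 1.1458

1.1458


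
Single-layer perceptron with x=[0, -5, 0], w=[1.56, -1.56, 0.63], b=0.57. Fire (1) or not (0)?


z = (0)·(1.56) + (-5)·(-1.56) + (0)·(0.63) + 0.57
  = 8.37
step(z) = 1 (z≥0)

1


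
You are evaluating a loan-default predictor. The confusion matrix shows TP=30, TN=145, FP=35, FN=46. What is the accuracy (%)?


Accuracy = (TP+TN)/(TP+TN+FP+FN)
= (30+145)/(256)
= 175/256 = 68.36%

68.36%


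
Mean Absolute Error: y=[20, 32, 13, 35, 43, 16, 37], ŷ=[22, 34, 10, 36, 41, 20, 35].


Absolute errors: |20-22|=2, |32-34|=2, |13-10|=3, |35-36|=1, |43-41|=2, |16-20|=4, |37-35|=2
Sum = 16
MAE = 16/7 = 16/7

16/7


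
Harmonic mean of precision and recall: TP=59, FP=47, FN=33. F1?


Precision = 59/106 = 0.5566
Recall = 59/92 = 0.6413
F1 = 2·P·R/(P+R) = 2·TP/(2·TP+FP+FN) = 118/(118+47+33) = 118/198 = 0.596

0.596


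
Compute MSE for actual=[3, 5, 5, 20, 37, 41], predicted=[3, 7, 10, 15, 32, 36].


Squared errors: (3-3)²=0, (5-7)²=4, (5-10)²=25, (20-15)²=25, (37-32)²=25, (41-36)²=25
Sum = 104
MSE = 104/6 = 52/3

52/3


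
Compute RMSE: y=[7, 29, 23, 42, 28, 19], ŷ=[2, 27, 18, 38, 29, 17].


MSE = 75/6 = 12.5
RMSE = √(75/6) = 3.5355

3.5355


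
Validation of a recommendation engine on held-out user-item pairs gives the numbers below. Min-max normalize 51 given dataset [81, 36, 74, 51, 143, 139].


min=36, max=143
(51-36)/(143-36) = 15/107 = 0.1402

0.1402


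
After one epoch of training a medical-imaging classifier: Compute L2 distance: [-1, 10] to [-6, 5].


d = √((-1+ 6)² + (10-5)²)
  = √(25 + 25)
  = √50 = 7.0711

7.0711


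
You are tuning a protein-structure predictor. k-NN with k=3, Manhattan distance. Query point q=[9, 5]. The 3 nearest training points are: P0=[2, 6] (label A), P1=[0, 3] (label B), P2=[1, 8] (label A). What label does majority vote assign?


d(q,P0) = 8  (label A)
d(q,P1) = 11  (label B)
d(q,P2) = 11  (label A)
Votes: A=2, B=1
Majority → A

A


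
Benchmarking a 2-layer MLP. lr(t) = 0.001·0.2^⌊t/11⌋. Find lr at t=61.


n_drops = ⌊61/11⌋ = 5
lr = 0.001·0.2^5 = 0.001·0.00032 = 0.00000032

0.00000032


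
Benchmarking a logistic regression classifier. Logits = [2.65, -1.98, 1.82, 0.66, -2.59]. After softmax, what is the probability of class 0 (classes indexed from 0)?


Exponentials: e^2.65=14.154, e^-1.98=0.1381, e^1.82=6.1719, e^0.66=1.9348, e^-2.59=0.075
Sum = 22.4738
Softmax = [0.6298, 0.0061, 0.2746, 0.0861, 0.0033]
p[0] = 14.154/22.4738 = 0.6298

0.6298


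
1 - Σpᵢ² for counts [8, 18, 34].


Probabilities: [8/60, 18/60, 34/60] ≈ [0.1333, 0.3, 0.5667]
Σpᵢ² = (64 + 324 + 1156)/60² = 1544/3600
Gini = 1 - Σpᵢ² = 1 - 1544/3600 = 0.5711

0.5711


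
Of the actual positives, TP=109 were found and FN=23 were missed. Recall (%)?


Recall = TP/(TP+FN)
= 109/(109+23)
= 109/132 = 82.58%

82.58%


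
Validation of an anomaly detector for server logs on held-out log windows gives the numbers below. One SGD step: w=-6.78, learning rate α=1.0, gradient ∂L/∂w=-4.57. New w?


w_new = w - α·∇
= -6.78 - 1.0·-4.57
= -6.78 + 4.57
= -2.21

-2.21


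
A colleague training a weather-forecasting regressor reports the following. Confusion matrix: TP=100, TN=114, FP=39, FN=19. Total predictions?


Total = TP + TN + FP + FN
= 100 + 114 + 39 + 19
= 272
(Predicted positive: 139, predicted negative: 133)

272


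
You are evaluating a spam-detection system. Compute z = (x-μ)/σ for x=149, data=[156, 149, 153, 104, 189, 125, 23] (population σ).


μ = 128.4286, σ = 49.5403
z = (149 - 128.4286)/49.5403 = 0.4152

0.4152


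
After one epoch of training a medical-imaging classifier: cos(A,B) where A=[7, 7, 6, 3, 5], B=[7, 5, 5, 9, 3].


A·B = 7·7 + 7·5 + 6·5 + 3·9 + 5·3 = 156
‖A‖ = √168 = 12.9615, ‖B‖ = √189 = 13.7477
cos = 156/(√168·√189) = 156/√31752 = 0.8755

0.8755


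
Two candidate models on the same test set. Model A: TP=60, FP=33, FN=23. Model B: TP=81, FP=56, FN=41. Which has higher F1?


Model A: P=60/93=0.6452, R=60/83=0.7229, F1=2PR/(P+R)=2TP/(2TP+FP+FN)=120/176=0.6818
Model B: P=81/137=0.5912, R=81/122=0.6639, F1=2PR/(P+R)=2TP/(2TP+FP+FN)=162/259=0.6255
0.6818 > 0.6255 → Model A

Model A


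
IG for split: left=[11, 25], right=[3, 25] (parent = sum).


Parent = [14, 50], H_parent = 0.7579
H_left = 0.888 (n=36), H_right = 0.4912 (n=28)
H_children = (36/64)·0.888 + (28/64)·0.4912 = 0.7144
IG = 0.7579 - 0.7144 = 0.0435

0.0435


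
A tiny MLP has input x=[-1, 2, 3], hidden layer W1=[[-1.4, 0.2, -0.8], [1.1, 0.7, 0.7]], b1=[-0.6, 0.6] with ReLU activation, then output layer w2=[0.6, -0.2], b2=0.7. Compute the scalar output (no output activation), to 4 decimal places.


z1[0] = (-1.4)·(-1) + (0.2)·(2) + (-0.8)·(3) - 0.6 = -1.2
z1[1] = (1.1)·(-1) + (0.7)·(2) + (0.7)·(3) + 0.6 = 3.0
h = ReLU(z1) = [0.0, 3.0]
output = (0.6)·(0.0) + (-0.2)·(3.0) + 0.7 = 0.1

0.1


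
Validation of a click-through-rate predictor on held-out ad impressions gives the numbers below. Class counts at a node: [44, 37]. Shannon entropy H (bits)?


Probabilities: [44/81, 37/81] ≈ [0.5432, 0.4568]
H = -((44/81)·log₂(44/81) + (37/81)·log₂(37/81))
  = 0.9946 bits

0.9946 bits


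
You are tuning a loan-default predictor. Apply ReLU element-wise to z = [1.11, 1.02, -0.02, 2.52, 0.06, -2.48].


ReLU(1.11) = max(0, 1.11) = 1.11
ReLU(1.02) = max(0, 1.02) = 1.02
ReLU(-0.02) = max(0, -0.02) = 0.0
ReLU(2.52) = max(0, 2.52) = 2.52
ReLU(0.06) = max(0, 0.06) = 0.06
ReLU(-2.48) = max(0, -2.48) = 0.0
result = [1.11, 1.02, 0.0, 2.52, 0.06, 0.0]

[1.11, 1.02, 0.0, 2.52, 0.06, 0.0]


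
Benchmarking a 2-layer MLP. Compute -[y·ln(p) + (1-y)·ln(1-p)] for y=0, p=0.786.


BCE = -[y·ln(p) + (1-y)·ln(1-p)]
= -0 - 1·ln(1-0.786)
= -ln(0.214) = 1.5418

1.5418


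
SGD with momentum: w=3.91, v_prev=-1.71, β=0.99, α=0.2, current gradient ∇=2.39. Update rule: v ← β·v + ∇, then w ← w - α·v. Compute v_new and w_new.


v_new = 0.99·-1.71 + 2.39 = -1.6929 + 2.39 = 0.6971
w_new = 3.91 - 0.2·0.6971 = 3.91 - 0.13942 = 3.77058

v_new=0.6971, w_new=3.77058


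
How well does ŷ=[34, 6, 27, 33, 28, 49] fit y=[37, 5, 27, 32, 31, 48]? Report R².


ȳ = 30
SS_res = Σ(y-ŷ)² = 21
SS_tot = Σ(y-ȳ)² = 1012
R² = 1 - SS_res/SS_tot = 1 - 0.0208 = 0.9792

0.9792


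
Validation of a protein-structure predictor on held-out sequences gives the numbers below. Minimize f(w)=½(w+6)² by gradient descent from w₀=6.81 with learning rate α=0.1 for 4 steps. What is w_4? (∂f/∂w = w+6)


step 1: grad = 6.81+6 = 12.81; w = 6.81 - 0.1·(12.81) = 5.529
step 2: grad = 5.529+6 = 11.529; w = 5.529 - 0.1·(11.529) = 4.3761
step 3: grad = 4.3761+6 = 10.3761; w = 4.3761 - 0.1·(10.3761) = 3.33849
step 4: grad = 3.33849+6 = 9.33849; w = 3.33849 - 0.1·(9.33849) = 2.404641

2.404641


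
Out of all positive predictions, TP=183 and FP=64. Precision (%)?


Precision = TP/(TP+FP)
= 183/(183+64)
= 183/247 = 74.09%

74.09%


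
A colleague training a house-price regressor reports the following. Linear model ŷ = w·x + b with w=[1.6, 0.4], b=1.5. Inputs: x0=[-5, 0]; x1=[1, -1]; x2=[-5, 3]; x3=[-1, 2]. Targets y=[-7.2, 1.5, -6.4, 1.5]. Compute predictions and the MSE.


ŷ0 = (1.6)·(-5) + (0.4)·(0) + 1.5 = -6.5
ŷ1 = (1.6)·(1) + (0.4)·(-1) + 1.5 = 2.7
ŷ2 = (1.6)·(-5) + (0.4)·(3) + 1.5 = -5.3
ŷ3 = (1.6)·(-1) + (0.4)·(2) + 1.5 = 0.7
errors² = [0.49, 1.44, 1.21, 0.64]
MSE = 3.7800/4 = 0.945

0.945


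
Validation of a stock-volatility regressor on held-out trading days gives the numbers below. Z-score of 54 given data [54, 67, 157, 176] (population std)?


μ = 113.5, σ = 53.6214
z = (54 - 113.5)/53.6214 = -1.1096

-1.1096


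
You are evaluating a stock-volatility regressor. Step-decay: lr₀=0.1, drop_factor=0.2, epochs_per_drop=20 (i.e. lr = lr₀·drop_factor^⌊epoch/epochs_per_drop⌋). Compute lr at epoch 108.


n_drops = ⌊108/20⌋ = 5
lr = 0.1·0.2^5 = 0.1·0.00032 = 0.000032

0.000032


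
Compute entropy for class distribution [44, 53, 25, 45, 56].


Probabilities: [44/223, 53/223, 25/223, 45/223, 56/223] ≈ [0.1973, 0.2377, 0.1121, 0.2018, 0.2511]
H = -((44/223)·log₂(44/223) + (53/223)·log₂(53/223) + (25/223)·log₂(25/223) + (45/223)·log₂(45/223) + (56/223)·log₂(56/223))
  = 2.2752 bits

2.2752 bits


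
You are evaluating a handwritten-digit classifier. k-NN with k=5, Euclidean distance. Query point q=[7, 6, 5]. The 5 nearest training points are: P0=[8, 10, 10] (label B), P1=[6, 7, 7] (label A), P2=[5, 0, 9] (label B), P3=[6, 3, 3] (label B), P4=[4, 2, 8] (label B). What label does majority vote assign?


d(q,P0) = 6.4807  (label B)
d(q,P1) = 2.4495  (label A)
d(q,P2) = 7.4833  (label B)
d(q,P3) = 3.7417  (label B)
d(q,P4) = 5.831  (label B)
Votes: A=1, B=4
Majority → B

B


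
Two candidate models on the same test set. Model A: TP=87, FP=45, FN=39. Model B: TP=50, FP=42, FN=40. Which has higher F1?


Model A: P=87/132=0.6591, R=87/126=0.6905, F1=2PR/(P+R)=2TP/(2TP+FP+FN)=174/258=0.6744
Model B: P=50/92=0.5435, R=50/90=0.5556, F1=2PR/(P+R)=2TP/(2TP+FP+FN)=100/182=0.5495
0.6744 > 0.5495 → Model A

Model A


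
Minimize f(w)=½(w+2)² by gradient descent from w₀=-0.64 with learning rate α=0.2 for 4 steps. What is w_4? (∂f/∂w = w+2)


step 1: grad = -0.64+2 = 1.36; w = -0.64 - 0.2·(1.36) = -0.912
step 2: grad = -0.912+2 = 1.088; w = -0.912 - 0.2·(1.088) = -1.1296
step 3: grad = -1.1296+2 = 0.8704; w = -1.1296 - 0.2·(0.8704) = -1.30368
step 4: grad = -1.30368+2 = 0.69632; w = -1.30368 - 0.2·(0.69632) = -1.442944

-1.442944


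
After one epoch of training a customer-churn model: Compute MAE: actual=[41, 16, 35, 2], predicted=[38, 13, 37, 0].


Absolute errors: |41-38|=3, |16-13|=3, |35-37|=2, |2-0|=2
Sum = 10
MAE = 10/4 = 5/2

5/2


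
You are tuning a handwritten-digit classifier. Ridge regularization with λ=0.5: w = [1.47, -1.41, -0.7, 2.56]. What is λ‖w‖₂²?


‖w‖₂² = (1.47)² + (-1.41)² + (-0.7)² + (2.56)²
     = 2.1609 + 1.9881 + 0.49 + 6.5536
     = 11.1926
λ·‖w‖₂² = 0.5·11.1926 = 5.5963

5.5963


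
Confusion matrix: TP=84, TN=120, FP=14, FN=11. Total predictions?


Total = TP + TN + FP + FN
= 84 + 120 + 14 + 11
= 229
(Predicted positive: 98, predicted negative: 131)

229


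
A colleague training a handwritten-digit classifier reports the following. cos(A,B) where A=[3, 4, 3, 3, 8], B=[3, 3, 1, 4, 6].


A·B = 3·3 + 4·3 + 3·1 + 3·4 + 8·6 = 84
‖A‖ = √107 = 10.3441, ‖B‖ = √71 = 8.4261
cos = 84/(√107·√71) = 84/√7597 = 0.9637

0.9637


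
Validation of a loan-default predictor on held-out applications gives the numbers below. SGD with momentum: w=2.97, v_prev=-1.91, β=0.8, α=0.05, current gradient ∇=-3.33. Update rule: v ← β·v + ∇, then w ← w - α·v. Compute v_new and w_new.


v_new = 0.8·-1.91 - 3.33 = -1.528 - 3.33 = -4.858
w_new = 2.97 - 0.05·-4.858 = 2.97 + 0.2429 = 3.2129

v_new=-4.858, w_new=3.2129


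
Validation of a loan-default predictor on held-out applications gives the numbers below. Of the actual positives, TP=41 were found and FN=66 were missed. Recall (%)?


Recall = TP/(TP+FN)
= 41/(41+66)
= 41/107 = 38.32%

38.32%


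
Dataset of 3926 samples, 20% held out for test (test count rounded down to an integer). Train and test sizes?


Test = ⌊3926·20/100⌋ = 785
Train = 3926 - 785 = 3141

Train: 3141, Test: 785


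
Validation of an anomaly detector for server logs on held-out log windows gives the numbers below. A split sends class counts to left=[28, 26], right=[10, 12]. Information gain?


Parent = [38, 38], H_parent = 1
H_left = 0.999 (n=54), H_right = 0.994 (n=22)
H_children = (54/76)·0.999 + (22/76)·0.994 = 0.9976
IG = 1 - 0.9976 = 0.0024

0.0024


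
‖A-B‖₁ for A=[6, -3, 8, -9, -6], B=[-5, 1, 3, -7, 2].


d = |6+ 5| + |-3-1| + |8-3| + |-9+ 7| + |-6-2|
  = 11 + 4 + 5 + 2 + 8
  = 30

30


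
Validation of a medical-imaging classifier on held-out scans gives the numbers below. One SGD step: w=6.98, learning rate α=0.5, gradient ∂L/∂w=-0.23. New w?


w_new = w - α·∇
= 6.98 - 0.5·-0.23
= 6.98 + 0.115
= 7.095

7.095


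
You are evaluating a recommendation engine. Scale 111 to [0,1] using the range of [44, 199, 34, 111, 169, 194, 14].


min=14, max=199
(111-14)/(199-14) = 97/185 = 0.5243

0.5243


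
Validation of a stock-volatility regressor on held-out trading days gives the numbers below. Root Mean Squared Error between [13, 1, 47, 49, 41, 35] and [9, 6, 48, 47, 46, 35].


MSE = 71/6 = 11.8333
RMSE = √(71/6) = 3.44

3.44


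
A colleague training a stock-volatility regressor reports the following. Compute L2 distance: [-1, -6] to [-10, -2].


d = √((-1+ 10)² + (-6+ 2)²)
  = √(81 + 16)
  = √97 = 9.8489

9.8489


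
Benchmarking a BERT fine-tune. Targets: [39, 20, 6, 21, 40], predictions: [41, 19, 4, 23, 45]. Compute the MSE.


Squared errors: (39-41)²=4, (20-19)²=1, (6-4)²=4, (21-23)²=4, (40-45)²=25
Sum = 38
MSE = 38/5 = 38/5

38/5


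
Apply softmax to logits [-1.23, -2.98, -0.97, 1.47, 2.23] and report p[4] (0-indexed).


Exponentials: e^-1.23=0.2923, e^-2.98=0.0508, e^-0.97=0.3791, e^1.47=4.3492, e^2.23=9.2999
Sum = 14.3713
Softmax = [0.0203, 0.0035, 0.0264, 0.3026, 0.6471]
p[4] = 9.2999/14.3713 = 0.6471

0.6471


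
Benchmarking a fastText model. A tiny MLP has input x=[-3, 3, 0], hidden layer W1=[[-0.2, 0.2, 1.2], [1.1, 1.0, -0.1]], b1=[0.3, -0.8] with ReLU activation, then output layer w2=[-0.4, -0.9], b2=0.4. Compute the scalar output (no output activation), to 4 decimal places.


z1[0] = (-0.2)·(-3) + (0.2)·(3) + (1.2)·(0) + 0.3 = 1.5
z1[1] = (1.1)·(-3) + (1.0)·(3) + (-0.1)·(0) - 0.8 = -1.1
h = ReLU(z1) = [1.5, 0.0]
output = (-0.4)·(1.5) + (-0.9)·(0.0) + 0.4 = -0.2

-0.2


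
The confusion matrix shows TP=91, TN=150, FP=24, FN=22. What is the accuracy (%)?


Accuracy = (TP+TN)/(TP+TN+FP+FN)
= (91+150)/(287)
= 241/287 = 83.97%

83.97%


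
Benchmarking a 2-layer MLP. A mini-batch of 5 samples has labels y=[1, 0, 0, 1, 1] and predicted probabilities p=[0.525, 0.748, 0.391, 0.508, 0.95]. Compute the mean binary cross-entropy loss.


L[0] = -ln(0.525) = 0.6444
L[1] = -ln(1-0.748) = -ln(0.252) = 1.3783
L[2] = -ln(1-0.391) = -ln(0.609) = 0.4959
L[3] = -ln(0.508) = 0.6773
L[4] = -ln(0.95) = 0.0513
mean = (0.6444 + 1.3783 + 0.4959 + 0.6773 + 0.0513)/5 = 0.6494

0.6494


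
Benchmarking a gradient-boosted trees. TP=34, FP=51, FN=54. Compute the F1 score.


Precision = 34/85 = 0.4
Recall = 34/88 = 0.3864
F1 = 2·P·R/(P+R) = 2·TP/(2·TP+FP+FN) = 68/(68+51+54) = 68/173 = 0.3931

0.3931


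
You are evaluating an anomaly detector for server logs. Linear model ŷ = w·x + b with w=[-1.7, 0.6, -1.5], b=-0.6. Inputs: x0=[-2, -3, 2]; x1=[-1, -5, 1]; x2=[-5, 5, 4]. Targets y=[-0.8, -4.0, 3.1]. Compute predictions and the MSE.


ŷ0 = (-1.7)·(-2) + (0.6)·(-3) + (-1.5)·(2) - 0.6 = -2.0
ŷ1 = (-1.7)·(-1) + (0.6)·(-5) + (-1.5)·(1) - 0.6 = -3.4
ŷ2 = (-1.7)·(-5) + (0.6)·(5) + (-1.5)·(4) - 0.6 = 4.9
errors² = [1.44, 0.36, 3.24]
MSE = 5.0400/3 = 1.68

1.68


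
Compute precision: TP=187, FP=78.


Precision = TP/(TP+FP)
= 187/(187+78)
= 187/265 = 70.57%

70.57%


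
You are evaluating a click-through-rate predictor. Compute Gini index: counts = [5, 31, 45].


Probabilities: [5/81, 31/81, 45/81] ≈ [0.0617, 0.3827, 0.5556]
Σpᵢ² = (25 + 961 + 2025)/81² = 3011/6561
Gini = 1 - Σpᵢ² = 1 - 3011/6561 = 0.5411

0.5411


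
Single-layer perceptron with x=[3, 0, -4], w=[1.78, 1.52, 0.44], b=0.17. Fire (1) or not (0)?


z = (3)·(1.78) + (0)·(1.52) + (-4)·(0.44) + 0.17
  = 3.75
step(z) = 1 (z≥0)

1


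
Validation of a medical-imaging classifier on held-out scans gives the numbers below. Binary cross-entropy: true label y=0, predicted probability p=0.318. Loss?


BCE = -[y·ln(p) + (1-y)·ln(1-p)]
= -0 - 1·ln(1-0.318)
= -ln(0.682) = 0.3827

0.3827


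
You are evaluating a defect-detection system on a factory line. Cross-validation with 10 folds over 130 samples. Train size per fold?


Fold size = 130/10 = 13
Training per fold = 130 - 13 = 117

117


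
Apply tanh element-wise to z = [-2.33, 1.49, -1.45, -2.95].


tanh(-2.33) = -0.9812
tanh(1.49) = 0.9033
tanh(-1.45) = -0.8957
tanh(-2.95) = -0.9945
result = [-0.9812, 0.9033, -0.8957, -0.9945]

[-0.9812, 0.9033, -0.8957, -0.9945]


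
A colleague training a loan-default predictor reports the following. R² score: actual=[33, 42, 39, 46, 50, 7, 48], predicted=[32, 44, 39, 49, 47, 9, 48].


ȳ = 37.8571
SS_res = Σ(y-ŷ)² = 27
SS_tot = Σ(y-ȳ)² = 1310.86
R² = 1 - SS_res/SS_tot = 1 - 0.0206 = 0.9794

0.9794


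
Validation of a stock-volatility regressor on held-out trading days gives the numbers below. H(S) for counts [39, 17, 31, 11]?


Probabilities: [39/98, 17/98, 31/98, 11/98] ≈ [0.398, 0.1735, 0.3163, 0.1122]
H = -((39/98)·log₂(39/98) + (17/98)·log₂(17/98) + (31/98)·log₂(31/98) + (11/98)·log₂(11/98))
  = 1.8468 bits

1.8468 bits


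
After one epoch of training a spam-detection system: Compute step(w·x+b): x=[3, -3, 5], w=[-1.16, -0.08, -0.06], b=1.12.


z = (3)·(-1.16) + (-3)·(-0.08) + (5)·(-0.06) + 1.12
  = -2.42
step(z) = 0 (z<0)

0


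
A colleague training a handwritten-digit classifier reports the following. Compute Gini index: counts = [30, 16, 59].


Probabilities: [30/105, 16/105, 59/105] ≈ [0.2857, 0.1524, 0.5619]
Σpᵢ² = (900 + 256 + 3481)/105² = 4637/11025
Gini = 1 - Σpᵢ² = 1 - 4637/11025 = 0.5794

0.5794


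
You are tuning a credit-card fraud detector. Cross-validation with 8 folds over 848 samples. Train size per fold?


Fold size = 848/8 = 106
Training per fold = 848 - 106 = 742

742


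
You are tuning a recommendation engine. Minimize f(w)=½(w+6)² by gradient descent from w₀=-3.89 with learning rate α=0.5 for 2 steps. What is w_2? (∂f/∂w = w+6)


step 1: grad = -3.89+6 = 2.11; w = -3.89 - 0.5·(2.11) = -4.945
step 2: grad = -4.945+6 = 1.055; w = -4.945 - 0.5·(1.055) = -5.4725

-5.4725


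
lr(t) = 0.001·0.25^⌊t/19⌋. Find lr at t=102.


n_drops = ⌊102/19⌋ = 5
lr = 0.001·0.25^5 = 0.001·0.0009765625 = 0.0000009765625

0.0000009765625


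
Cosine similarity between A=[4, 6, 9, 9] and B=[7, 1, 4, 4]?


A·B = 4·7 + 6·1 + 9·4 + 9·4 = 106
‖A‖ = √214 = 14.6287, ‖B‖ = √82 = 9.0554
cos = 106/(√214·√82) = 106/√17548 = 0.8002

0.8002


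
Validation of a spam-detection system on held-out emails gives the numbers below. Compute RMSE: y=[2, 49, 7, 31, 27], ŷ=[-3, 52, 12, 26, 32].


MSE = 109/5 = 21.8
RMSE = √(109/5) = 4.669

4.669


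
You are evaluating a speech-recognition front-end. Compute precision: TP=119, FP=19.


Precision = TP/(TP+FP)
= 119/(119+19)
= 119/138 = 86.23%

86.23%


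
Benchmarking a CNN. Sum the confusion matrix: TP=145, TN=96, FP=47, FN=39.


Total = TP + TN + FP + FN
= 145 + 96 + 47 + 39
= 327
(Predicted positive: 192, predicted negative: 135)

327


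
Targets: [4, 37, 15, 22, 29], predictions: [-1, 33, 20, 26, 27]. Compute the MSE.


Squared errors: (4+ 1)²=25, (37-33)²=16, (15-20)²=25, (22-26)²=16, (29-27)²=4
Sum = 86
MSE = 86/5 = 86/5

86/5


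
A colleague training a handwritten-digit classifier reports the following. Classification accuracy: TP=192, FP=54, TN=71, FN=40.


Accuracy = (TP+TN)/(TP+TN+FP+FN)
= (192+71)/(357)
= 263/357 = 73.67%

73.67%


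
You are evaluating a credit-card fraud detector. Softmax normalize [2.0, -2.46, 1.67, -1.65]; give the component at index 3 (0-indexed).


Exponentials: e^2.0=7.3891, e^-2.46=0.0854, e^1.67=5.3122, e^-1.65=0.192
Sum = 12.9787
Softmax = [0.5693, 0.0066, 0.4093, 0.0148]
p[3] = 0.192/12.9787 = 0.0148

0.0148


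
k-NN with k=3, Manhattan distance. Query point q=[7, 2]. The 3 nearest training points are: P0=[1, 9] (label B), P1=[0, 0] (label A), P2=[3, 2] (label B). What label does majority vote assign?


d(q,P0) = 13  (label B)
d(q,P1) = 9  (label A)
d(q,P2) = 4  (label B)
Votes: A=1, B=2
Majority → B

B


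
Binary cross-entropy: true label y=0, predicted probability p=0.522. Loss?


BCE = -[y·ln(p) + (1-y)·ln(1-p)]
= -0 - 1·ln(1-0.522)
= -ln(0.478) = 0.7381

0.7381


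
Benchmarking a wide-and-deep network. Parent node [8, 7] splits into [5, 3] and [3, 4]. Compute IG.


Parent = [8, 7], H_parent = 0.9968
H_left = 0.9544 (n=8), H_right = 0.9852 (n=7)
H_children = (8/15)·0.9544 + (7/15)·0.9852 = 0.9688
IG = 0.9968 - 0.9688 = 0.028

0.028


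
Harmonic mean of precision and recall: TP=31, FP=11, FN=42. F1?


Precision = 31/42 = 0.7381
Recall = 31/73 = 0.4247
F1 = 2·P·R/(P+R) = 2·TP/(2·TP+FP+FN) = 62/(62+11+42) = 62/115 = 0.5391

0.5391


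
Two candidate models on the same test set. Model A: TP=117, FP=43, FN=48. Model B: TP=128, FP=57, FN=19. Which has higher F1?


Model A: P=117/160=0.7312, R=117/165=0.7091, F1=2PR/(P+R)=2TP/(2TP+FP+FN)=234/325=0.72
Model B: P=128/185=0.6919, R=128/147=0.8707, F1=2PR/(P+R)=2TP/(2TP+FP+FN)=256/332=0.7711
0.72 < 0.7711 → Model B

Model B


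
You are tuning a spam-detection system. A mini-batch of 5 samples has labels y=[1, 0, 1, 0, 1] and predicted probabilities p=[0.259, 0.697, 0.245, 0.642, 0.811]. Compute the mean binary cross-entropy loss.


L[0] = -ln(0.259) = 1.3509
L[1] = -ln(1-0.697) = -ln(0.303) = 1.194
L[2] = -ln(0.245) = 1.4065
L[3] = -ln(1-0.642) = -ln(0.358) = 1.0272
L[4] = -ln(0.811) = 0.2095
mean = (1.3509 + 1.194 + 1.4065 + 1.0272 + 0.2095)/5 = 1.0376

1.0376


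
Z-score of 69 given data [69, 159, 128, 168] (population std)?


μ = 131, σ = 38.7492
z = (69 - 131)/38.7492 = -1.6

-1.6


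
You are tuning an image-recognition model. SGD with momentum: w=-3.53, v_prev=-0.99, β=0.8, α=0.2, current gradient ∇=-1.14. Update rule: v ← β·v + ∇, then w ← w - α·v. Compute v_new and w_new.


v_new = 0.8·-0.99 - 1.14 = -0.792 - 1.14 = -1.932
w_new = -3.53 - 0.2·-1.932 = -3.53 + 0.3864 = -3.1436

v_new=-1.932, w_new=-3.1436


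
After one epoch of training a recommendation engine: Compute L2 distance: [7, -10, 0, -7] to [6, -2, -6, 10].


d = √((7-6)² + (-10+ 2)² + (0+ 6)² + (-7-10)²)
  = √(1 + 64 + 36 + 289)
  = √390 = 19.7484

19.7484


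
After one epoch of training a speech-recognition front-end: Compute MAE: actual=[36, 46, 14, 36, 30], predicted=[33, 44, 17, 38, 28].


Absolute errors: |36-33|=3, |46-44|=2, |14-17|=3, |36-38|=2, |30-28|=2
Sum = 12
MAE = 12/5 = 12/5

12/5


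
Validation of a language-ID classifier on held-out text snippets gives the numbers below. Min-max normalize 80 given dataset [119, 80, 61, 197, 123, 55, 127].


min=55, max=197
(80-55)/(197-55) = 25/142 = 0.1761

0.1761


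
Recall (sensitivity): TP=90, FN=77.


Recall = TP/(TP+FN)
= 90/(90+77)
= 90/167 = 53.89%

53.89%


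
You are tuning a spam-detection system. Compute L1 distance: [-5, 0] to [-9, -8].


d = |-5+ 9| + |0+ 8|
  = 4 + 8
  = 12

12


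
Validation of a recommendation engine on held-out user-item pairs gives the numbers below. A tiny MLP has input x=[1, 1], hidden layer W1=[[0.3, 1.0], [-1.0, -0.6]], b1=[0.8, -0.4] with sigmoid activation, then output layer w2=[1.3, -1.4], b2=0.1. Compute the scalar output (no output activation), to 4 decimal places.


z1[0] = (0.3)·(1) + (1.0)·(1) + 0.8 = 2.1
z1[1] = (-1.0)·(1) + (-0.6)·(1) - 0.4 = -2.0
h = sigmoid(z1) = [0.8909, 0.1192]
output = (1.3)·(0.8909) + (-1.4)·(0.1192) + 0.1 = 1.0913

1.0913


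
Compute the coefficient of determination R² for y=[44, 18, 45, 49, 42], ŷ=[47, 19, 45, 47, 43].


ȳ = 39.6
SS_res = Σ(y-ŷ)² = 15
SS_tot = Σ(y-ȳ)² = 609.2
R² = 1 - SS_res/SS_tot = 1 - 0.0246 = 0.9754

0.9754


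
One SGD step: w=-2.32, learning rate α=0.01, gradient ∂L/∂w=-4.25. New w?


w_new = w - α·∇
= -2.32 - 0.01·-4.25
= -2.32 + 0.0425
= -2.2775

-2.2775


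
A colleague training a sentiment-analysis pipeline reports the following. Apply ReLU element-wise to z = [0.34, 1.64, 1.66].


ReLU(0.34) = max(0, 0.34) = 0.34
ReLU(1.64) = max(0, 1.64) = 1.64
ReLU(1.66) = max(0, 1.66) = 1.66
result = [0.34, 1.64, 1.66]

[0.34, 1.64, 1.66]


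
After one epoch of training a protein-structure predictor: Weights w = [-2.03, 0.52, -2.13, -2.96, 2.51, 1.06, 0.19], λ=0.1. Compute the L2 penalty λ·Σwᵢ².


‖w‖₂² = (-2.03)² + (0.52)² + (-2.13)² + (-2.96)² + (2.51)² + (1.06)² + (0.19)²
     = 4.1209 + 0.2704 + 4.5369 + 8.7616 + 6.3001 + 1.1236 + 0.0361
     = 25.1496
λ·‖w‖₂² = 0.1·25.1496 = 2.51496

2.51496


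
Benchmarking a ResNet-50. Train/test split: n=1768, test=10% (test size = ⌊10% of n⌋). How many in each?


Test = ⌊1768·10/100⌋ = 176
Train = 1768 - 176 = 1592

Train: 1592, Test: 176


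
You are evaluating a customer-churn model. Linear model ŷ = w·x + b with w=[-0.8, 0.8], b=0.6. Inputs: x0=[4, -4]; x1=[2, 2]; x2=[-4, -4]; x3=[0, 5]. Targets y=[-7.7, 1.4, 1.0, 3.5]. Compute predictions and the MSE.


ŷ0 = (-0.8)·(4) + (0.8)·(-4) + 0.6 = -5.8
ŷ1 = (-0.8)·(2) + (0.8)·(2) + 0.6 = 0.6
ŷ2 = (-0.8)·(-4) + (0.8)·(-4) + 0.6 = 0.6
ŷ3 = (-0.8)·(0) + (0.8)·(5) + 0.6 = 4.6
errors² = [3.61, 0.64, 0.16, 1.21]
MSE = 5.6200/4 = 1.405

1.405


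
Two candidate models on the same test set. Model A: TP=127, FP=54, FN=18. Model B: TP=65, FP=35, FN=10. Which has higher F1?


Model A: P=127/181=0.7017, R=127/145=0.8759, F1=2PR/(P+R)=2TP/(2TP+FP+FN)=254/326=0.7791
Model B: P=65/100=0.65, R=65/75=0.8667, F1=2PR/(P+R)=2TP/(2TP+FP+FN)=130/175=0.7429
0.7791 > 0.7429 → Model A

Model A


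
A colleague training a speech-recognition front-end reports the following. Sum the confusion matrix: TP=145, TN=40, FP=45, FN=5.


Total = TP + TN + FP + FN
= 145 + 40 + 45 + 5
= 235
(Predicted positive: 190, predicted negative: 45)

235
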